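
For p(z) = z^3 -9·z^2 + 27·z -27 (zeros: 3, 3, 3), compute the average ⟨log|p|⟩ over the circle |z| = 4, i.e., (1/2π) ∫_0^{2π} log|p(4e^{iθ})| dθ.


Zeros: 3, 3, 3; r = 4.
Inside |z| < r: 3, 3, 3. Outside (|z| ≥ r): ∅.
p(0) = -27, so log|p(0)| = log(27) = 3.2958.
Apply Jensen: I(r) = log|p(0)| + Σ_k log(r/|z_k|), summed over zeros inside |z| < r.
  log(r/|z_k|) for z_k = 3: log(4/3) = 0.2877
  log(r/|z_k|) for z_k = 3: log(4/3) = 0.2877
  log(r/|z_k|) for z_k = 3: log(4/3) = 0.2877
Sum over inside zeros: 0.8630.
I(r) = log|p(0)| + (inside sum) = 3.2958 + 0.8630 = 4.1589.
Closed form (all zeros inside, monic): I(r) = n·log(r) = 3·log(4) = 4.1589. ✓

I(r) ≈ 4.1589.


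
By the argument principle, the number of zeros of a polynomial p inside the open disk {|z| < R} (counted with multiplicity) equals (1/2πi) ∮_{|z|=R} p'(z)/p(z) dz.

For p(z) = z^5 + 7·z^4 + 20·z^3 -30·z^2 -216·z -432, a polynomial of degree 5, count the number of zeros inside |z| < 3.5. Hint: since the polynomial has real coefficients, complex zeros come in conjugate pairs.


The zeros of p are: (-3 + 3i), (-3 - 3i), (-2 + 2i), (-2 - 2i), 3.
Their magnitudes are: 4.243, 4.243, 2.828, 2.828, 3.
Zeros with |z| < R = 3.5: (-2 + 2i), (-2 - 2i), 3.
Count = 3.
By the argument principle, (1/2πi) ∮_{|z|=R} p'(z)/p(z) dz equals exactly this count.

Number of zeros inside |z| < 3.5: 3.


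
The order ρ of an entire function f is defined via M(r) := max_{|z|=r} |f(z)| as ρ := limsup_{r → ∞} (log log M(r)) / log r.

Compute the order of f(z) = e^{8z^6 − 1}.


|e^{8z^6 − 1}| = e^{Re(8·z^6) + -1} ≤ e^{8|z|^6 + -1} = e^{8r^6 + -1} on |z| = r, so ρ ≤ 6. Choosing z on |z|=r so that 8·z^6 is real positive (always possible by picking arg z appropriately) gives |f(z)| = e^{8r^6 + -1}, matching the bound. The additive constant -1 does not affect log log M(r) ~ 6·log r. Hence ρ = 6.
Therefore ρ = 6.

Order ρ = 6.


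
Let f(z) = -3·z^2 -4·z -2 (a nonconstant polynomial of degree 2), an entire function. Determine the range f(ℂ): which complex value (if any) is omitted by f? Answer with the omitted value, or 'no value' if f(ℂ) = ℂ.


Little Picard bounds the complement of f(ℂ) to at most one point.
For every w ∈ ℂ, the equation p(z) − w = 0 is a nonconstant polynomial in z and hence has at least one root by the fundamental theorem of algebra. So p is surjective onto ℂ, omitting no value.

Omitted value: no value.


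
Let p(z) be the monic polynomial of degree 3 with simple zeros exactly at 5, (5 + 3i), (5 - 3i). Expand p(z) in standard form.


The polynomial is p(z) = ∏_{α ∈ S} (z − α), where S = {5, (5 + 3i), (5 - 3i)}.
Expanding the product yields: p(z) = z^3 -15·z^2 + 84·z -170.
Note conjugate pairs combine to real quadratics: (z − (5+3i))(z − (5−3i)) = z² − 10z + 34.
The resulting polynomial has degree 3 and real coefficients as required.

p(z) = z^3 -15·z^2 + 84·z -170.


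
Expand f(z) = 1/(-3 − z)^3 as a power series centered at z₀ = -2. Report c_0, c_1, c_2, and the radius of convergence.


Let w = z − z₀, so z = z₀ + w.
Then -3 − z = -3 − (z₀ + w) = (-3 − z₀) − w = -1 − w.
f(z) = 1/(-1 − w)^3 = (1/(-1)^3) · (1 − w/(-1))^{−3}.
By the binomial series (1−u)^{−3} = Σ_{n≥0} C(n+2, 2) u^n for |u|<1, with u = w/(-1):
  c_n = C(n+2, 2) / (-1)^(n+3).
  c_0 = 1/(-1)^3 = -1.
  c_1 = 3/(-1)^4 = 3.
  c_2 = 6/(-1)^5 = -6.
The series is valid for |w/d| < 1, i.e. |z − z₀| < |d|.
Radius of convergence: R = |-3 − z₀| = |-1| = 1 (distance from z₀ to the singularity z = -3).

c_0 = -1, c_1 = 3, c_2 = -6; R = 1.


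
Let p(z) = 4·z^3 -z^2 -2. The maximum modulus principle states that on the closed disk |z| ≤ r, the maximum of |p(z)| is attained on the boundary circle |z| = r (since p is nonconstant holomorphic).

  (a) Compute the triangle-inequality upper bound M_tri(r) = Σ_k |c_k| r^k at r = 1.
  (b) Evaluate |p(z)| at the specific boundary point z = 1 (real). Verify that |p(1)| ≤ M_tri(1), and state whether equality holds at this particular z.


Coefficients: c_0 = -2, c_1 = 0, c_2 = -1, c_3 = 4. Radius r = 1.
Part (a). Triangle bound: M_tri(r) = Σ_k |c_k| r^k
  = |-2|·1^0 + |0|·1^1 + |-1|·1^2 + |4|·1^3
  = 2 + 0 + 1 + 4 = 7.
This bounds M(r) := max_{|z|=r} |p(z)| from above; equality holds iff all terms c_k z^k can be made to align in phase at a single z on |z|=r.
Part (b). At z = 1 (real, on the circle |z| = r):
  p(1) = (-2)·1^0 + (0)·1^1 + (-1)·1^2 + (4)·1^3 = 1.
  |p(1)| = 1.
Check: |p(1)| = 1 ≤ 7 = M_tri(1). ✓ Equality does not hold at z = 1 (the coefficients have mixed signs, so the terms do not all align in phase there).

M_tri(1) = 7; |p(1)| = 1; equality at z=1: no.


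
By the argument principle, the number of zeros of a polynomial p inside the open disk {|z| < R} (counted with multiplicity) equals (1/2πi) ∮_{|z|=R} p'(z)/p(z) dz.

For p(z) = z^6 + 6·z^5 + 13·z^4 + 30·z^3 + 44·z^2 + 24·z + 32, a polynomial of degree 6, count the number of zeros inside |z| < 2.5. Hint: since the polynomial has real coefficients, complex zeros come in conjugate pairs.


The zeros of p are: (0 + 2i), (0 - 2i), -4, (0 + 1i), (0 - 1i), -2.
Their magnitudes are: 2, 2, 4, 1, 1, 2.
Zeros with |z| < R = 2.5: (0 + 2i), (0 - 2i), (0 + 1i), (0 - 1i), -2.
Count = 5.
By the argument principle, (1/2πi) ∮_{|z|=R} p'(z)/p(z) dz equals exactly this count.

Number of zeros inside |z| < 2.5: 5.


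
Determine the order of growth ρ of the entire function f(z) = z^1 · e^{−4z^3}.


M(r) = max_{|z|=r} |1|·|z|^1·|e^{−4z^3}| = 1·r^1 · e^{4r^3} (the factors attain their maxima compatibly on |z|=r). Then log M(r) = log 1 + 1·log r + 4r^3, dominated by the last term, so log log M(r) ~ 3·log r. The polynomial factor 1z^1 contributes only a log r term and does not affect the order. ρ = 3.
Therefore ρ = 3.

Order ρ = 3.


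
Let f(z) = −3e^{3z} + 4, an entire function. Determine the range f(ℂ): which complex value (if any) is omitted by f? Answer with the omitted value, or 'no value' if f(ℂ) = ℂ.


Little Picard bounds the complement of f(ℂ) to at most one point.
e^{3z} is never zero on ℂ, so -3·e^{3z} takes every value in ℂ ∖ {0}. Adding 4 shifts the range to ℂ ∖ {4}. Thus f omits exactly the value 4.

Omitted value: 4.


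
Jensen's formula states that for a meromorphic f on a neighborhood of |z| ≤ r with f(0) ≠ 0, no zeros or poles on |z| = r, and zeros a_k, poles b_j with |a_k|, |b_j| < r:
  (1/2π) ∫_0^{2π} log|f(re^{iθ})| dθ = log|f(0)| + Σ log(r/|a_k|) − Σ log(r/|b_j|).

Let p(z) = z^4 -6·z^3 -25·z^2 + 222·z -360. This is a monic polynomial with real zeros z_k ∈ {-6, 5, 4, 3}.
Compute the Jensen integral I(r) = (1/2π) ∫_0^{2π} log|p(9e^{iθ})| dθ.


Zeros: -6, 3, 4, 5; r = 9.
Inside |z| < r: -6, 3, 4, 5. Outside (|z| ≥ r): ∅.
p(0) = -360, so log|p(0)| = log(360) = 5.8861.
Apply Jensen: I(r) = log|p(0)| + Σ_k log(r/|z_k|), summed over zeros inside |z| < r.
  log(r/|z_k|) for z_k = -6: log(9/6) = 0.4055
  log(r/|z_k|) for z_k = 5: log(9/5) = 0.5878
  log(r/|z_k|) for z_k = 4: log(9/4) = 0.8109
  log(r/|z_k|) for z_k = 3: log(9/3) = 1.0986
Sum over inside zeros: 2.9028.
I(r) = log|p(0)| + (inside sum) = 5.8861 + 2.9028 = 8.7889.
Closed form (all zeros inside, monic): I(r) = n·log(r) = 4·log(9) = 8.7889. ✓

I(r) ≈ 8.7889.


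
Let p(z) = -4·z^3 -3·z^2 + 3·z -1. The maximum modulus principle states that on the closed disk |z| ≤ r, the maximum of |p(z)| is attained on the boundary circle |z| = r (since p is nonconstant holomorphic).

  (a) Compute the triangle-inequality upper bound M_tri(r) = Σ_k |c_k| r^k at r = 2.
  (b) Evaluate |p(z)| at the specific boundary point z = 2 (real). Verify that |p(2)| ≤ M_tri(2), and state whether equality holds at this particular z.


Coefficients: c_0 = -1, c_1 = 3, c_2 = -3, c_3 = -4. Radius r = 2.
Part (a). Triangle bound: M_tri(r) = Σ_k |c_k| r^k
  = |-1|·2^0 + |3|·2^1 + |-3|·2^2 + |-4|·2^3
  = 1 + 6 + 12 + 32 = 51.
This bounds M(r) := max_{|z|=r} |p(z)| from above; equality holds iff all terms c_k z^k can be made to align in phase at a single z on |z|=r.
Part (b). At z = 2 (real, on the circle |z| = r):
  p(2) = (-1)·2^0 + (3)·2^1 + (-3)·2^2 + (-4)·2^3 = -39.
  |p(2)| = 39.
Check: |p(2)| = 39 ≤ 51 = M_tri(2). ✓ Equality does not hold at z = 2 (the coefficients have mixed signs, so the terms do not all align in phase there).

M_tri(2) = 51; |p(2)| = 39; equality at z=2: no.


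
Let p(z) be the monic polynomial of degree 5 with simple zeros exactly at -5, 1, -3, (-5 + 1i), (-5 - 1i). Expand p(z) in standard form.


The polynomial is p(z) = ∏_{α ∈ S} (z − α), where S = {-5, 1, -3, (-5 + 1i), (-5 - 1i)}.
Expanding the product yields: p(z) = z^5 + 17·z^4 + 103·z^3 + 237·z^2 + 32·z -390.
Note conjugate pairs combine to real quadratics: (z − (-5+1i))(z − (-5−1i)) = z² + 10z + 26.
The resulting polynomial has degree 5 and real coefficients as required.

p(z) = z^5 + 17·z^4 + 103·z^3 + 237·z^2 + 32·z -390.


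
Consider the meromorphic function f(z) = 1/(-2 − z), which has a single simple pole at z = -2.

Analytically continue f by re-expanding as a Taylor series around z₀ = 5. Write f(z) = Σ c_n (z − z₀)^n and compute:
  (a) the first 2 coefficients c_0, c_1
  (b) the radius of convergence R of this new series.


Let w = z − z₀, so z = z₀ + w.
Then -2 − z = -2 − (z₀ + w) = (-2 − z₀) − w = -7 − w.
f(z) = 1/(-7 − w) = (1/(-7)) · 1/(1 − w/(-7)) = Σ_{n≥0} w^n / (-7)^(n+1).
So c_n = 1/(-7)^(n+1):
  c_0 = 1/(-7)^1 = -1/7.
  c_1 = 1/(-7)^2 = 1/49.
The series is valid for |w/d| < 1, i.e. |z − z₀| < |d|.
Radius of convergence: R = |-2 − z₀| = |-7| = 7 (distance from z₀ to the singularity z = -2).

c_0 = -1/7, c_1 = 1/49; R = 7.


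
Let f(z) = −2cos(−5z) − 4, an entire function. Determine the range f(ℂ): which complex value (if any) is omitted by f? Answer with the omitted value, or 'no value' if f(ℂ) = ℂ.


Little Picard bounds the complement of f(ℂ) to at most one point.
cos is entire and surjective onto ℂ: for every w ∈ ℂ, cos(ζ) = w has a solution ζ ∈ ℂ (e.g., via the complex inverse arccos). With ζ = −5z this gives z = ζ/(-5). Then -2·cos(−5z) takes every value in -2·ℂ = ℂ, and adding -4 is a bijection of ℂ. So f is surjective and omits no value. (Note: only on the real line is cos bounded by [−1, 1].)

Omitted value: no value.


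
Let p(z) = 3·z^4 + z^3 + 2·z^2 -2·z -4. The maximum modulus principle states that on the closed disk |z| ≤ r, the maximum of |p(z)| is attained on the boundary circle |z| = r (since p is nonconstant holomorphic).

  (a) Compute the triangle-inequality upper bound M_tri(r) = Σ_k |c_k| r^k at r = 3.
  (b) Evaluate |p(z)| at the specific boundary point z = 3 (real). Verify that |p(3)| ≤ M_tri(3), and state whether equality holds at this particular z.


Coefficients: c_0 = -4, c_1 = -2, c_2 = 2, c_3 = 1, c_4 = 3. Radius r = 3.
Part (a). Triangle bound: M_tri(r) = Σ_k |c_k| r^k
  = |-4|·3^0 + |-2|·3^1 + |2|·3^2 + |1|·3^3 + |3|·3^4
  = 4 + 6 + 18 + 27 + 243 = 298.
This bounds M(r) := max_{|z|=r} |p(z)| from above; equality holds iff all terms c_k z^k can be made to align in phase at a single z on |z|=r.
Part (b). At z = 3 (real, on the circle |z| = r):
  p(3) = (-4)·3^0 + (-2)·3^1 + (2)·3^2 + (1)·3^3 + (3)·3^4 = 278.
  |p(3)| = 278.
Check: |p(3)| = 278 ≤ 298 = M_tri(3). ✓ Equality does not hold at z = 3 (the coefficients have mixed signs, so the terms do not all align in phase there).

M_tri(3) = 298; |p(3)| = 278; equality at z=3: no.


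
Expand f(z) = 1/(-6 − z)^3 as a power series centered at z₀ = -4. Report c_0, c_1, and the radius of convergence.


Let w = z − z₀, so z = z₀ + w.
Then -6 − z = -6 − (z₀ + w) = (-6 − z₀) − w = -2 − w.
f(z) = 1/(-2 − w)^3 = (1/(-2)^3) · (1 − w/(-2))^{−3}.
By the binomial series (1−u)^{−3} = Σ_{n≥0} C(n+2, 2) u^n for |u|<1, with u = w/(-2):
  c_n = C(n+2, 2) / (-2)^(n+3).
  c_0 = 1/(-2)^3 = -1/8.
  c_1 = 3/(-2)^4 = 3/16.
The series is valid for |w/d| < 1, i.e. |z − z₀| < |d|.
Radius of convergence: R = |-6 − z₀| = |-2| = 2 (distance from z₀ to the singularity z = -6).

c_0 = -1/8, c_1 = 3/16; R = 2.


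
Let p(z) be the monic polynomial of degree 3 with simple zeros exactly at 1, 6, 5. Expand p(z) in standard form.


The polynomial is p(z) = ∏_{α ∈ S} (z − α), where S = {1, 6, 5}.
Expanding the product yields: p(z) = z^3 -12·z^2 + 41·z -30.
The resulting polynomial has degree 3 and real coefficients as required.

p(z) = z^3 -12·z^2 + 41·z -30.


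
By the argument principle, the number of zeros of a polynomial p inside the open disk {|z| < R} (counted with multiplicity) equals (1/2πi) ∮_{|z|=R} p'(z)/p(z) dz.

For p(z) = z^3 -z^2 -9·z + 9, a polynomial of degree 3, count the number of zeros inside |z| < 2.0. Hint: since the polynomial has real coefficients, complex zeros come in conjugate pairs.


The zeros of p are: 1, 3, -3.
Their magnitudes are: 1, 3, 3.
Zeros with |z| < R = 2.0: 1.
Count = 1.
By the argument principle, (1/2πi) ∮_{|z|=R} p'(z)/p(z) dz equals exactly this count.

Number of zeros inside |z| < 2.0: 1.


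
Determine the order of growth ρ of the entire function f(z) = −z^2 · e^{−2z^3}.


M(r) = max_{|z|=r} |-1|·|z|^2·|e^{−2z^3}| = 1·r^2 · e^{2r^3} (the factors attain their maxima compatibly on |z|=r). Then log M(r) = log 1 + 2·log r + 2r^3, dominated by the last term, so log log M(r) ~ 3·log r. The polynomial factor -1z^2 contributes only a log r term and does not affect the order. ρ = 3.
Therefore ρ = 3.

Order ρ = 3.


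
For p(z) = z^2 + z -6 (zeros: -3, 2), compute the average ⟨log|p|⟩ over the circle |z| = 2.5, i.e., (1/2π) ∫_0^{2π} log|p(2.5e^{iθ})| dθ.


Zeros: -3, 2; r = 2.5.
Inside |z| < r: 2. Outside (|z| ≥ r): -3.
p(0) = -6, so log|p(0)| = log(6) = 1.7918.
Apply Jensen: I(r) = log|p(0)| + Σ_k log(r/|z_k|), summed over zeros inside |z| < r.
  log(r/|z_k|) for z_k = 2: log(2.5/2) = 0.2231
  Outside zeros (-3) contribute nothing to the Jensen sum.
Sum over inside zeros: 0.2231.
I(r) = log|p(0)| + (inside sum) = 1.7918 + 0.2231 = 2.0149.
Note: since some zeros are outside |z| ≤ r, the simplified n·log(r) form does NOT apply — only the inside zeros contribute.

I(r) ≈ 2.0149.


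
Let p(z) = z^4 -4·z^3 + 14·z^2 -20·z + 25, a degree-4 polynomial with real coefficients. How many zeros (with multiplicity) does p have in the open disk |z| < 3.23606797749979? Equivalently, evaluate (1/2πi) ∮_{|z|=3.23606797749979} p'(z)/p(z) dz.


The zeros of p are: (1 + 2i), (1 - 2i), (1 + 2i), (1 - 2i).
Their magnitudes are: 2.236, 2.236, 2.236, 2.236.
Zeros with |z| < R = 3.23606797749979: (1 + 2i), (1 - 2i), (1 + 2i), (1 - 2i).
Count = 4.
By the argument principle, (1/2πi) ∮_{|z|=R} p'(z)/p(z) dz equals exactly this count.

Number of zeros inside |z| < 3.23606797749979: 4.


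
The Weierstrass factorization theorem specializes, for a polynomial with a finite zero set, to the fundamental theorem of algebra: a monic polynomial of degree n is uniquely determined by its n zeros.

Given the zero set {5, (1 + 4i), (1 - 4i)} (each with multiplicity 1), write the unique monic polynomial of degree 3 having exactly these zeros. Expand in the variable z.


The polynomial is p(z) = ∏_{α ∈ S} (z − α), where S = {5, (1 + 4i), (1 - 4i)}.
Expanding the product yields: p(z) = z^3 -7·z^2 + 27·z -85.
Note conjugate pairs combine to real quadratics: (z − (1+4i))(z − (1−4i)) = z² − 2z + 17.
The resulting polynomial has degree 3 and real coefficients as required.

p(z) = z^3 -7·z^2 + 27·z -85.


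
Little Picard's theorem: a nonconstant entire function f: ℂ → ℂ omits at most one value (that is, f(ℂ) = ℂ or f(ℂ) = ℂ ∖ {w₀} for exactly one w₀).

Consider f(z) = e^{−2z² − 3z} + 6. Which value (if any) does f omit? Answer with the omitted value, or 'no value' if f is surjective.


Little Picard bounds the complement of f(ℂ) to at most one point.
The exponent g(z) = −2z² − 3z is a nonconstant polynomial, hence surjective onto ℂ. So e^{g(z)} takes every value in {e^w : w ∈ ℂ} = ℂ ∖ {0}. Adding 6 shifts the range to ℂ ∖ {6}. f omits exactly 6.

Omitted value: 6.


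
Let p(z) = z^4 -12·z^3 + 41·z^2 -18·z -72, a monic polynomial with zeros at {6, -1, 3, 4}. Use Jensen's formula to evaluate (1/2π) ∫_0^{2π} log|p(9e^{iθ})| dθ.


Zeros: -1, 3, 4, 6; r = 9.
Inside |z| < r: -1, 3, 4, 6. Outside (|z| ≥ r): ∅.
p(0) = -72, so log|p(0)| = log(72) = 4.2767.
Apply Jensen: I(r) = log|p(0)| + Σ_k log(r/|z_k|), summed over zeros inside |z| < r.
  log(r/|z_k|) for z_k = 6: log(9/6) = 0.4055
  log(r/|z_k|) for z_k = -1: log(9/1) = 2.1972
  log(r/|z_k|) for z_k = 3: log(9/3) = 1.0986
  log(r/|z_k|) for z_k = 4: log(9/4) = 0.8109
Sum over inside zeros: 4.5122.
I(r) = log|p(0)| + (inside sum) = 4.2767 + 4.5122 = 8.7889.
Closed form (all zeros inside, monic): I(r) = n·log(r) = 4·log(9) = 8.7889. ✓

I(r) ≈ 8.7889.


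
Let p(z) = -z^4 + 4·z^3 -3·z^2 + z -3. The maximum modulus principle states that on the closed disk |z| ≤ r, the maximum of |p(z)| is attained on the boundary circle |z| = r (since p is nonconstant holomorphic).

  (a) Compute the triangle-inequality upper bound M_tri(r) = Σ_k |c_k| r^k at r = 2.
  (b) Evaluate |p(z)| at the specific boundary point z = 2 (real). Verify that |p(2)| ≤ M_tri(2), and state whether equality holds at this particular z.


Coefficients: c_0 = -3, c_1 = 1, c_2 = -3, c_3 = 4, c_4 = -1. Radius r = 2.
Part (a). Triangle bound: M_tri(r) = Σ_k |c_k| r^k
  = |-3|·2^0 + |1|·2^1 + |-3|·2^2 + |4|·2^3 + |-1|·2^4
  = 3 + 2 + 12 + 32 + 16 = 65.
This bounds M(r) := max_{|z|=r} |p(z)| from above; equality holds iff all terms c_k z^k can be made to align in phase at a single z on |z|=r.
Part (b). At z = 2 (real, on the circle |z| = r):
  p(2) = (-3)·2^0 + (1)·2^1 + (-3)·2^2 + (4)·2^3 + (-1)·2^4 = 3.
  |p(2)| = 3.
Check: |p(2)| = 3 ≤ 65 = M_tri(2). ✓ Equality does not hold at z = 2 (the coefficients have mixed signs, so the terms do not all align in phase there).

M_tri(2) = 65; |p(2)| = 3; equality at z=2: no.


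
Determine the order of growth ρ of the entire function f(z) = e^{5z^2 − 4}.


|e^{5z^2 − 4}| = e^{Re(5·z^2) + -4} ≤ e^{5|z|^2 + -4} = e^{5r^2 + -4} on |z| = r, so ρ ≤ 2. Choosing z on |z|=r so that 5·z^2 is real positive (always possible by picking arg z appropriately) gives |f(z)| = e^{5r^2 + -4}, matching the bound. The additive constant -4 does not affect log log M(r) ~ 2·log r. Hence ρ = 2.
Therefore ρ = 2.

Order ρ = 2.


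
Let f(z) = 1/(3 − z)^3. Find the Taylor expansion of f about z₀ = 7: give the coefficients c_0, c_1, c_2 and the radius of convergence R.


Let w = z − z₀, so z = z₀ + w.
Then 3 − z = 3 − (z₀ + w) = (3 − z₀) − w = -4 − w.
f(z) = 1/(-4 − w)^3 = (1/(-4)^3) · (1 − w/(-4))^{−3}.
By the binomial series (1−u)^{−3} = Σ_{n≥0} C(n+2, 2) u^n for |u|<1, with u = w/(-4):
  c_n = C(n+2, 2) / (-4)^(n+3).
  c_0 = 1/(-4)^3 = -1/64.
  c_1 = 3/(-4)^4 = 3/256.
  c_2 = 6/(-4)^5 = -3/512.
The series is valid for |w/d| < 1, i.e. |z − z₀| < |d|.
Radius of convergence: R = |3 − z₀| = |-4| = 4 (distance from z₀ to the singularity z = 3).

c_0 = -1/64, c_1 = 3/256, c_2 = -3/512; R = 4.


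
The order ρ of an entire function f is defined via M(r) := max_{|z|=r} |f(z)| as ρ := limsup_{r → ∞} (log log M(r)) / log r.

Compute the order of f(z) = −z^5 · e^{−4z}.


M(r) = max_{|z|=r} |-1|·|z|^5·|e^{−4z}| = 1·r^5 · e^{4r^1} (the factors attain their maxima compatibly on |z|=r). Then log M(r) = log 1 + 5·log r + 4r^1, dominated by the last term, so log log M(r) ~ 1·log r. The polynomial factor -1z^5 contributes only a log r term and does not affect the order. ρ = 1.
Therefore ρ = 1.

Order ρ = 1.


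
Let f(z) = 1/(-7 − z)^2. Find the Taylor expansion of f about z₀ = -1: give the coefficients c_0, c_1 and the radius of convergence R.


Let w = z − z₀, so z = z₀ + w.
Then -7 − z = -7 − (z₀ + w) = (-7 − z₀) − w = -6 − w.
f(z) = 1/(-6 − w)^2 = (1/(-6)^2) · (1 − w/(-6))^{−2}.
By the binomial series (1−u)^{−2} = Σ_{n≥0} C(n+1, 1) u^n for |u|<1, with u = w/(-6):
  c_n = C(n+1, 1) / (-6)^(n+2).
  c_0 = 1/(-6)^2 = 1/36.
  c_1 = 2/(-6)^3 = -1/108.
The series is valid for |w/d| < 1, i.e. |z − z₀| < |d|.
Radius of convergence: R = |-7 − z₀| = |-6| = 6 (distance from z₀ to the singularity z = -7).

c_0 = 1/36, c_1 = -1/108; R = 6.


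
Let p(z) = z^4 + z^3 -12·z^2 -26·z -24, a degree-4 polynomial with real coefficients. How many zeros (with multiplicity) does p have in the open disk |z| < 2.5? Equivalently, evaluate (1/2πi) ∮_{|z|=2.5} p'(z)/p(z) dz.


The zeros of p are: -3, (-1 + 1i), (-1 - 1i), 4.
Their magnitudes are: 3, 1.414, 1.414, 4.
Zeros with |z| < R = 2.5: (-1 + 1i), (-1 - 1i).
Count = 2.
By the argument principle, (1/2πi) ∮_{|z|=R} p'(z)/p(z) dz equals exactly this count.

Number of zeros inside |z| < 2.5: 2.


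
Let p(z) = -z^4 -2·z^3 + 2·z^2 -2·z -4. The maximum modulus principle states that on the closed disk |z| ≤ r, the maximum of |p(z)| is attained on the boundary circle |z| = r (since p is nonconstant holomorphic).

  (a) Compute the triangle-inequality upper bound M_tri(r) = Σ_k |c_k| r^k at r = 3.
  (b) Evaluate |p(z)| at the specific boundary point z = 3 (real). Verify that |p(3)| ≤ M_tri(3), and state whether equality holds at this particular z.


Coefficients: c_0 = -4, c_1 = -2, c_2 = 2, c_3 = -2, c_4 = -1. Radius r = 3.
Part (a). Triangle bound: M_tri(r) = Σ_k |c_k| r^k
  = |-4|·3^0 + |-2|·3^1 + |2|·3^2 + |-2|·3^3 + |-1|·3^4
  = 4 + 6 + 18 + 54 + 81 = 163.
This bounds M(r) := max_{|z|=r} |p(z)| from above; equality holds iff all terms c_k z^k can be made to align in phase at a single z on |z|=r.
Part (b). At z = 3 (real, on the circle |z| = r):
  p(3) = (-4)·3^0 + (-2)·3^1 + (2)·3^2 + (-2)·3^3 + (-1)·3^4 = -127.
  |p(3)| = 127.
Check: |p(3)| = 127 ≤ 163 = M_tri(3). ✓ Equality does not hold at z = 3 (the coefficients have mixed signs, so the terms do not all align in phase there).

M_tri(3) = 163; |p(3)| = 127; equality at z=3: no.


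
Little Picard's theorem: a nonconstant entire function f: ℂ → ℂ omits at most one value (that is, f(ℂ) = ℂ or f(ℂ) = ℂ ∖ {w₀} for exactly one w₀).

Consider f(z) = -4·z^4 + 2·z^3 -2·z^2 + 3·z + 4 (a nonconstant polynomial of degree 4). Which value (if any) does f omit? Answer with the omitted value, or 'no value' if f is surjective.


Little Picard bounds the complement of f(ℂ) to at most one point.
For every w ∈ ℂ, the equation p(z) − w = 0 is a nonconstant polynomial in z and hence has at least one root by the fundamental theorem of algebra. So p is surjective onto ℂ, omitting no value.

Omitted value: no value.


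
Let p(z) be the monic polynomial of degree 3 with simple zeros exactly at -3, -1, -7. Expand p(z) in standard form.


The polynomial is p(z) = ∏_{α ∈ S} (z − α), where S = {-3, -1, -7}.
Expanding the product yields: p(z) = z^3 + 11·z^2 + 31·z + 21.
The resulting polynomial has degree 3 and real coefficients as required.

p(z) = z^3 + 11·z^2 + 31·z + 21.


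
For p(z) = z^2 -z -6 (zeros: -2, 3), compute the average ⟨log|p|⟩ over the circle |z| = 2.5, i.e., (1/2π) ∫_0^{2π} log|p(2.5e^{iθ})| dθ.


Zeros: -2, 3; r = 2.5.
Inside |z| < r: -2. Outside (|z| ≥ r): 3.
p(0) = -6, so log|p(0)| = log(6) = 1.7918.
Apply Jensen: I(r) = log|p(0)| + Σ_k log(r/|z_k|), summed over zeros inside |z| < r.
  log(r/|z_k|) for z_k = -2: log(2.5/2) = 0.2231
  Outside zeros (3) contribute nothing to the Jensen sum.
Sum over inside zeros: 0.2231.
I(r) = log|p(0)| + (inside sum) = 1.7918 + 0.2231 = 2.0149.
Note: since some zeros are outside |z| ≤ r, the simplified n·log(r) form does NOT apply — only the inside zeros contribute.

I(r) ≈ 2.0149.


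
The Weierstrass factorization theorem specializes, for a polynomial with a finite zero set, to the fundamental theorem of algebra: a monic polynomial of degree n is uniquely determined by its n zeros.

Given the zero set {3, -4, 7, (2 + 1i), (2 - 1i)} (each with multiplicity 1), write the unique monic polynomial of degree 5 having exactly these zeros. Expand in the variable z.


The polynomial is p(z) = ∏_{α ∈ S} (z − α), where S = {3, -4, 7, (2 + 1i), (2 - 1i)}.
Expanding the product yields: p(z) = z^5 -10·z^4 + 10·z^3 + 130·z^2 -431·z + 420.
Note conjugate pairs combine to real quadratics: (z − (2+1i))(z − (2−1i)) = z² − 4z + 5.
The resulting polynomial has degree 5 and real coefficients as required.

p(z) = z^5 -10·z^4 + 10·z^3 + 130·z^2 -431·z + 420.


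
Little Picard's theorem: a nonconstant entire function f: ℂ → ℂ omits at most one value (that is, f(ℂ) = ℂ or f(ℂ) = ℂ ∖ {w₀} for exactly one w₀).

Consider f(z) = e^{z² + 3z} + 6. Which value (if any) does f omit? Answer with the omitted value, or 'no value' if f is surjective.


Little Picard bounds the complement of f(ℂ) to at most one point.
The exponent g(z) = z² + 3z is a nonconstant polynomial, hence surjective onto ℂ. So e^{g(z)} takes every value in {e^w : w ∈ ℂ} = ℂ ∖ {0}. Adding 6 shifts the range to ℂ ∖ {6}. f omits exactly 6.

Omitted value: 6.


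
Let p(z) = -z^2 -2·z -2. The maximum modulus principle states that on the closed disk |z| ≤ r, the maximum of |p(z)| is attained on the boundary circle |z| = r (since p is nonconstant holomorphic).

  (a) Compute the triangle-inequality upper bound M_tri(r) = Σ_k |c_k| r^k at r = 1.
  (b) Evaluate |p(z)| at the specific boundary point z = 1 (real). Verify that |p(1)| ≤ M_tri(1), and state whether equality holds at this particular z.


Coefficients: c_0 = -2, c_1 = -2, c_2 = -1. Radius r = 1.
Part (a). Triangle bound: M_tri(r) = Σ_k |c_k| r^k
  = |-2|·1^0 + |-2|·1^1 + |-1|·1^2
  = 2 + 2 + 1 = 5.
This bounds M(r) := max_{|z|=r} |p(z)| from above; equality holds iff all terms c_k z^k can be made to align in phase at a single z on |z|=r.
Part (b). At z = 1 (real, on the circle |z| = r):
  p(1) = (-2)·1^0 + (-2)·1^1 + (-1)·1^2 = -5.
  |p(1)| = 5.
Since all nonzero coefficients share the same sign, |p(1)| = 5 = M_tri(1); the triangle bound is attained at z = 1, so in fact M(r) = 5.

M_tri(1) = 5; |p(1)| = 5; equality at z=1: yes.


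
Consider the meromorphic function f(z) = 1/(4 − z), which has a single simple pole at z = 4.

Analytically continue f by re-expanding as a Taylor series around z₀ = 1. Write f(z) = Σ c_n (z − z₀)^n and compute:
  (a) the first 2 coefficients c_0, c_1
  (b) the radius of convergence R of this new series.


Let w = z − z₀, so z = z₀ + w.
Then 4 − z = 4 − (z₀ + w) = (4 − z₀) − w = 3 − w.
f(z) = 1/(3 − w) = (1/(3)) · 1/(1 − w/(3)) = Σ_{n≥0} w^n / (3)^(n+1).
So c_n = 1/(3)^(n+1):
  c_0 = 1/(3)^1 = 1/3.
  c_1 = 1/(3)^2 = 1/9.
The series is valid for |w/d| < 1, i.e. |z − z₀| < |d|.
Radius of convergence: R = |4 − z₀| = |3| = 3 (distance from z₀ to the singularity z = 4).

c_0 = 1/3, c_1 = 1/9; R = 3.


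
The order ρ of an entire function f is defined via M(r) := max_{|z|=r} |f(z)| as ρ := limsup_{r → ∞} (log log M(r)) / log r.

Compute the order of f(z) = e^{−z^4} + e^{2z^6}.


Each summand is entire of order 4 and 6 respectively (as in the single-exponential case). The order of a sum is at most the max of the orders, so ρ ≤ 6. For the lower bound: on |z|=r choose arg z so that 2z^6 is real positive; then |e^{2z^6}| = e^{2r^6} while |e^{-1z^4}| ≤ e^{1r^4} = o(e^{2r^6}). So |f| ≥ e^{2r^6}(1 − o(1)) and ρ ≥ 6. Hence ρ = max(4, 6) = 6.
Therefore ρ = 6.

Order ρ = 6.


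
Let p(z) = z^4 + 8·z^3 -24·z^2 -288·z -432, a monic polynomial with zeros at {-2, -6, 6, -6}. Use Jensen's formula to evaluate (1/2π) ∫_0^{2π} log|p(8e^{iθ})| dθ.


Zeros: -6, -6, -2, 6; r = 8.
Inside |z| < r: -6, -6, -2, 6. Outside (|z| ≥ r): ∅.
p(0) = -432, so log|p(0)| = log(432) = 6.0684.
Apply Jensen: I(r) = log|p(0)| + Σ_k log(r/|z_k|), summed over zeros inside |z| < r.
  log(r/|z_k|) for z_k = -2: log(8/2) = 1.3863
  log(r/|z_k|) for z_k = -6: log(8/6) = 0.2877
  log(r/|z_k|) for z_k = 6: log(8/6) = 0.2877
  log(r/|z_k|) for z_k = -6: log(8/6) = 0.2877
Sum over inside zeros: 2.2493.
I(r) = log|p(0)| + (inside sum) = 6.0684 + 2.2493 = 8.3178.
Closed form (all zeros inside, monic): I(r) = n·log(r) = 4·log(8) = 8.3178. ✓

I(r) ≈ 8.3178.


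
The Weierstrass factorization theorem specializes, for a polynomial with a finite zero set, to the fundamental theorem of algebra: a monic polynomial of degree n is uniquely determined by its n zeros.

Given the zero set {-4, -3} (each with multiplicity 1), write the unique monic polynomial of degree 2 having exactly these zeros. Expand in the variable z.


The polynomial is p(z) = ∏_{α ∈ S} (z − α), where S = {-4, -3}.
Expanding the product yields: p(z) = z^2 + 7·z + 12.
The resulting polynomial has degree 2 and real coefficients as required.

p(z) = z^2 + 7·z + 12.


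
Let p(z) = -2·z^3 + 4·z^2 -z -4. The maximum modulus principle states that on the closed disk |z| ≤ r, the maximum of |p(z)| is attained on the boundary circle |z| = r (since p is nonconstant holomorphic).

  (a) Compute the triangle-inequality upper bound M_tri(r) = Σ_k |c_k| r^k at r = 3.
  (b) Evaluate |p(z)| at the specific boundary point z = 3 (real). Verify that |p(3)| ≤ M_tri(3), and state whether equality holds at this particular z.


Coefficients: c_0 = -4, c_1 = -1, c_2 = 4, c_3 = -2. Radius r = 3.
Part (a). Triangle bound: M_tri(r) = Σ_k |c_k| r^k
  = |-4|·3^0 + |-1|·3^1 + |4|·3^2 + |-2|·3^3
  = 4 + 3 + 36 + 54 = 97.
This bounds M(r) := max_{|z|=r} |p(z)| from above; equality holds iff all terms c_k z^k can be made to align in phase at a single z on |z|=r.
Part (b). At z = 3 (real, on the circle |z| = r):
  p(3) = (-4)·3^0 + (-1)·3^1 + (4)·3^2 + (-2)·3^3 = -25.
  |p(3)| = 25.
Check: |p(3)| = 25 ≤ 97 = M_tri(3). ✓ Equality does not hold at z = 3 (the coefficients have mixed signs, so the terms do not all align in phase there).

M_tri(3) = 97; |p(3)| = 25; equality at z=3: no.


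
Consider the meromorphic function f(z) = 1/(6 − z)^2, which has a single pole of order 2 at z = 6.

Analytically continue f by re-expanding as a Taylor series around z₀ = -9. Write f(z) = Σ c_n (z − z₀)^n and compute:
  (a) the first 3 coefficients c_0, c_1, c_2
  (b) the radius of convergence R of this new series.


Let w = z − z₀, so z = z₀ + w.
Then 6 − z = 6 − (z₀ + w) = (6 − z₀) − w = 15 − w.
f(z) = 1/(15 − w)^2 = (1/(15)^2) · (1 − w/(15))^{−2}.
By the binomial series (1−u)^{−2} = Σ_{n≥0} C(n+1, 1) u^n for |u|<1, with u = w/(15):
  c_n = C(n+1, 1) / (15)^(n+2).
  c_0 = 1/(15)^2 = 1/225.
  c_1 = 2/(15)^3 = 2/3375.
  c_2 = 3/(15)^4 = 1/16875.
The series is valid for |w/d| < 1, i.e. |z − z₀| < |d|.
Radius of convergence: R = |6 − z₀| = |15| = 15 (distance from z₀ to the singularity z = 6).

c_0 = 1/225, c_1 = 2/3375, c_2 = 1/16875; R = 15.


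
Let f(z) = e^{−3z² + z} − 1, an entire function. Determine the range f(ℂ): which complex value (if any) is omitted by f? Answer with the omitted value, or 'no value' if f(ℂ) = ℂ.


Little Picard bounds the complement of f(ℂ) to at most one point.
The exponent g(z) = −3z² + z is a nonconstant polynomial, hence surjective onto ℂ. So e^{g(z)} takes every value in {e^w : w ∈ ℂ} = ℂ ∖ {0}. Adding -1 shifts the range to ℂ ∖ {-1}. f omits exactly -1.

Omitted value: -1.


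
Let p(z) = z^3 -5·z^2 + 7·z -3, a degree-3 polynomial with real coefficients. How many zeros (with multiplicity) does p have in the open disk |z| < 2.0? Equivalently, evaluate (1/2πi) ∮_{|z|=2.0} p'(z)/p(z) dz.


The zeros of p are: 1, 3, 1.
Their magnitudes are: 1, 3, 1.
Zeros with |z| < R = 2.0: 1, 1.
Count = 2.
By the argument principle, (1/2πi) ∮_{|z|=R} p'(z)/p(z) dz equals exactly this count.

Number of zeros inside |z| < 2.0: 2.


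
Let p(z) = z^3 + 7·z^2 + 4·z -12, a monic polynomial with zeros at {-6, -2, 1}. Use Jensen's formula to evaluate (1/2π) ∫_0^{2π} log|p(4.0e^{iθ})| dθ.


Zeros: -6, -2, 1; r = 4.0.
Inside |z| < r: -2, 1. Outside (|z| ≥ r): -6.
p(0) = -12, so log|p(0)| = log(12) = 2.4849.
Apply Jensen: I(r) = log|p(0)| + Σ_k log(r/|z_k|), summed over zeros inside |z| < r.
  log(r/|z_k|) for z_k = -2: log(4.0/2) = 0.6931
  log(r/|z_k|) for z_k = 1: log(4.0/1) = 1.3863
  Outside zeros (-6) contribute nothing to the Jensen sum.
Sum over inside zeros: 2.0794.
I(r) = log|p(0)| + (inside sum) = 2.4849 + 2.0794 = 4.5643.
Note: since some zeros are outside |z| ≤ r, the simplified n·log(r) form does NOT apply — only the inside zeros contribute.

I(r) ≈ 4.5643.


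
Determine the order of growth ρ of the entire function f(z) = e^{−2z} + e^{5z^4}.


Each summand is entire of order 1 and 4 respectively (as in the single-exponential case). The order of a sum is at most the max of the orders, so ρ ≤ 4. For the lower bound: on |z|=r choose arg z so that 5z^4 is real positive; then |e^{5z^4}| = e^{5r^4} while |e^{-2z}| ≤ e^{2r^1} = o(e^{5r^4}). So |f| ≥ e^{5r^4}(1 − o(1)) and ρ ≥ 4. Hence ρ = max(1, 4) = 4.
Therefore ρ = 4.

Order ρ = 4.


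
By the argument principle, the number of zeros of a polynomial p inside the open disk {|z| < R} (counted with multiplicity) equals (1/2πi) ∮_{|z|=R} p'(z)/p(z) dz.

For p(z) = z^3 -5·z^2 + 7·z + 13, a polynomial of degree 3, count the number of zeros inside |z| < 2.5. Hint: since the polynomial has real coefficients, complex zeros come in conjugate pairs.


The zeros of p are: -1, (3 + 2i), (3 - 2i).
Their magnitudes are: 1, 3.606, 3.606.
Zeros with |z| < R = 2.5: -1.
Count = 1.
By the argument principle, (1/2πi) ∮_{|z|=R} p'(z)/p(z) dz equals exactly this count.

Number of zeros inside |z| < 2.5: 1.


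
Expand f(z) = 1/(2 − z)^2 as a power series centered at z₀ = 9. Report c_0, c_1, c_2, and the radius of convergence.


Let w = z − z₀, so z = z₀ + w.
Then 2 − z = 2 − (z₀ + w) = (2 − z₀) − w = -7 − w.
f(z) = 1/(-7 − w)^2 = (1/(-7)^2) · (1 − w/(-7))^{−2}.
By the binomial series (1−u)^{−2} = Σ_{n≥0} C(n+1, 1) u^n for |u|<1, with u = w/(-7):
  c_n = C(n+1, 1) / (-7)^(n+2).
  c_0 = 1/(-7)^2 = 1/49.
  c_1 = 2/(-7)^3 = -2/343.
  c_2 = 3/(-7)^4 = 3/2401.
The series is valid for |w/d| < 1, i.e. |z − z₀| < |d|.
Radius of convergence: R = |2 − z₀| = |-7| = 7 (distance from z₀ to the singularity z = 2).

c_0 = 1/49, c_1 = -2/343, c_2 = 3/2401; R = 7.


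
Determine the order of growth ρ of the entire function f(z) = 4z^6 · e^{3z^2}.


M(r) = max_{|z|=r} |4|·|z|^6·|e^{3z^2}| = 4·r^6 · e^{3r^2} (the factors attain their maxima compatibly on |z|=r). Then log M(r) = log 4 + 6·log r + 3r^2, dominated by the last term, so log log M(r) ~ 2·log r. The polynomial factor 4z^6 contributes only a log r term and does not affect the order. ρ = 2.
Therefore ρ = 2.

Order ρ = 2.


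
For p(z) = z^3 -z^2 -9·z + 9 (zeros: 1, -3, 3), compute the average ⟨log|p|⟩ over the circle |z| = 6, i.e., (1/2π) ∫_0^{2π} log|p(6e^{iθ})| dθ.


Zeros: -3, 1, 3; r = 6.
Inside |z| < r: -3, 1, 3. Outside (|z| ≥ r): ∅.
p(0) = 9, so log|p(0)| = log(9) = 2.1972.
Apply Jensen: I(r) = log|p(0)| + Σ_k log(r/|z_k|), summed over zeros inside |z| < r.
  log(r/|z_k|) for z_k = 1: log(6/1) = 1.7918
  log(r/|z_k|) for z_k = -3: log(6/3) = 0.6931
  log(r/|z_k|) for z_k = 3: log(6/3) = 0.6931
Sum over inside zeros: 3.1781.
I(r) = log|p(0)| + (inside sum) = 2.1972 + 3.1781 = 5.3753.
Closed form (all zeros inside, monic): I(r) = n·log(r) = 3·log(6) = 5.3753. ✓

I(r) ≈ 5.3753.


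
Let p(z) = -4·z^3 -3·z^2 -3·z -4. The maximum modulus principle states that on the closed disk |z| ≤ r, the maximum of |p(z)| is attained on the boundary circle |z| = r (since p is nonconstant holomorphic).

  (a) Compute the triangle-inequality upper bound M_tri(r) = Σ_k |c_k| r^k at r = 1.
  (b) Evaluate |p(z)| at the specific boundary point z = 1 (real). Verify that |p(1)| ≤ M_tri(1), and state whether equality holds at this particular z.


Coefficients: c_0 = -4, c_1 = -3, c_2 = -3, c_3 = -4. Radius r = 1.
Part (a). Triangle bound: M_tri(r) = Σ_k |c_k| r^k
  = |-4|·1^0 + |-3|·1^1 + |-3|·1^2 + |-4|·1^3
  = 4 + 3 + 3 + 4 = 14.
This bounds M(r) := max_{|z|=r} |p(z)| from above; equality holds iff all terms c_k z^k can be made to align in phase at a single z on |z|=r.
Part (b). At z = 1 (real, on the circle |z| = r):
  p(1) = (-4)·1^0 + (-3)·1^1 + (-3)·1^2 + (-4)·1^3 = -14.
  |p(1)| = 14.
Since all nonzero coefficients share the same sign, |p(1)| = 14 = M_tri(1); the triangle bound is attained at z = 1, so in fact M(r) = 14.

M_tri(1) = 14; |p(1)| = 14; equality at z=1: yes.


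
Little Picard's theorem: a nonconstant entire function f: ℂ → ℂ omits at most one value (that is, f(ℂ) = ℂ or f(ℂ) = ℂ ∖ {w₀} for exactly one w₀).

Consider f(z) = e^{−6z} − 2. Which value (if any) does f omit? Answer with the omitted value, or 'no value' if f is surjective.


Little Picard bounds the complement of f(ℂ) to at most one point.
e^{−6z} is never zero on ℂ, so 1·e^{−6z} takes every value in ℂ ∖ {0}. Adding -2 shifts the range to ℂ ∖ {-2}. Thus f omits exactly the value -2.

Omitted value: -2.


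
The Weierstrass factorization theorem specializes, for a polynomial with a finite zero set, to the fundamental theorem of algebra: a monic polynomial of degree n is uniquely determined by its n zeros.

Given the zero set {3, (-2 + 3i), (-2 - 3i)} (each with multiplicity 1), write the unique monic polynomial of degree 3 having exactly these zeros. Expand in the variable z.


The polynomial is p(z) = ∏_{α ∈ S} (z − α), where S = {3, (-2 + 3i), (-2 - 3i)}.
Expanding the product yields: p(z) = z^3 + z^2 + z -39.
Note conjugate pairs combine to real quadratics: (z − (-2+3i))(z − (-2−3i)) = z² + 4z + 13.
The resulting polynomial has degree 3 and real coefficients as required.

p(z) = z^3 + z^2 + z -39.


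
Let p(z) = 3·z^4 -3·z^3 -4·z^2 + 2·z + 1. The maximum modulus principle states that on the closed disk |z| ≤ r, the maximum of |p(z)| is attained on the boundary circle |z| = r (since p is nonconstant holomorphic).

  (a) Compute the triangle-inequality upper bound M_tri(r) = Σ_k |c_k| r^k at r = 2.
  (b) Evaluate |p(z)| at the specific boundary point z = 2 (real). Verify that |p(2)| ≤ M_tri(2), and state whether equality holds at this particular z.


Coefficients: c_0 = 1, c_1 = 2, c_2 = -4, c_3 = -3, c_4 = 3. Radius r = 2.
Part (a). Triangle bound: M_tri(r) = Σ_k |c_k| r^k
  = |1|·2^0 + |2|·2^1 + |-4|·2^2 + |-3|·2^3 + |3|·2^4
  = 1 + 4 + 16 + 24 + 48 = 93.
This bounds M(r) := max_{|z|=r} |p(z)| from above; equality holds iff all terms c_k z^k can be made to align in phase at a single z on |z|=r.
Part (b). At z = 2 (real, on the circle |z| = r):
  p(2) = (1)·2^0 + (2)·2^1 + (-4)·2^2 + (-3)·2^3 + (3)·2^4 = 13.
  |p(2)| = 13.
Check: |p(2)| = 13 ≤ 93 = M_tri(2). ✓ Equality does not hold at z = 2 (the coefficients have mixed signs, so the terms do not all align in phase there).

M_tri(2) = 93; |p(2)| = 13; equality at z=2: no.


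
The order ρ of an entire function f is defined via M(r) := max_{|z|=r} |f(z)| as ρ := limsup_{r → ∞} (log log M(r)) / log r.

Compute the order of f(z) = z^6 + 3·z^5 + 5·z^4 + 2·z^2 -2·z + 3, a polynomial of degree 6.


|f(z)| ≤ Σ|c_k|·r^k = O(r^6) as r → ∞. Polynomial growth is O(e^{r^ε}) for every ε > 0 (since r^6/e^{r^ε} → 0), so ρ ≤ ε for all ε > 0, i.e. ρ = 0. Every nonconstant polynomial has order 0.
Therefore ρ = 0.

Order ρ = 0.


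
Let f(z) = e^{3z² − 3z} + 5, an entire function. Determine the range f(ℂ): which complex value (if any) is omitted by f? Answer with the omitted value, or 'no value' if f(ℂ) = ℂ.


Little Picard bounds the complement of f(ℂ) to at most one point.
The exponent g(z) = 3z² − 3z is a nonconstant polynomial, hence surjective onto ℂ. So e^{g(z)} takes every value in {e^w : w ∈ ℂ} = ℂ ∖ {0}. Adding 5 shifts the range to ℂ ∖ {5}. f omits exactly 5.

Omitted value: 5.
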